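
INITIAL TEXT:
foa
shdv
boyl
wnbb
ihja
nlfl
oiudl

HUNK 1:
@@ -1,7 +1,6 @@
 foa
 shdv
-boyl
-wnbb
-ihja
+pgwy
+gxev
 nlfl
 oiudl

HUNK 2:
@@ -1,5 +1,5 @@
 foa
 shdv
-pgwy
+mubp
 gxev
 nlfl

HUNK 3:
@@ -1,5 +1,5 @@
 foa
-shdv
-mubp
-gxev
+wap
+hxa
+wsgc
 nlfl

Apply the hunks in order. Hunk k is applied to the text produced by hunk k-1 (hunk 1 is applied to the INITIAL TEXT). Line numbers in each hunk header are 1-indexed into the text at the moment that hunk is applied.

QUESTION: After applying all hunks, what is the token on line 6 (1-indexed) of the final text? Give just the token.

Answer: oiudl

Derivation:
Hunk 1: at line 1 remove [boyl,wnbb,ihja] add [pgwy,gxev] -> 6 lines: foa shdv pgwy gxev nlfl oiudl
Hunk 2: at line 1 remove [pgwy] add [mubp] -> 6 lines: foa shdv mubp gxev nlfl oiudl
Hunk 3: at line 1 remove [shdv,mubp,gxev] add [wap,hxa,wsgc] -> 6 lines: foa wap hxa wsgc nlfl oiudl
Final line 6: oiudl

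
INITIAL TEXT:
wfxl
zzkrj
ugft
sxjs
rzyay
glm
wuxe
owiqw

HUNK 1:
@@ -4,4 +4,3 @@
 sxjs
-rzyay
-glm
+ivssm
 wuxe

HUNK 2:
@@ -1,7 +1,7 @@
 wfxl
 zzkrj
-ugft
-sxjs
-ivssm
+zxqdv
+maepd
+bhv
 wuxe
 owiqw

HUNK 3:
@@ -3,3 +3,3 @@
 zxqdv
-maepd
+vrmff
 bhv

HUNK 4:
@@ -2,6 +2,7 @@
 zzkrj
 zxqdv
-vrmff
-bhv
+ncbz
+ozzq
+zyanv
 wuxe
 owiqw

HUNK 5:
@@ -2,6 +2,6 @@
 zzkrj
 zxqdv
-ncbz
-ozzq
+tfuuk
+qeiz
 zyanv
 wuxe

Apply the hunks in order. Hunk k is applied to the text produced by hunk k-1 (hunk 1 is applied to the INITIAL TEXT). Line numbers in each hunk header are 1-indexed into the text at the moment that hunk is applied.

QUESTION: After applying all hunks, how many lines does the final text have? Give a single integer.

Hunk 1: at line 4 remove [rzyay,glm] add [ivssm] -> 7 lines: wfxl zzkrj ugft sxjs ivssm wuxe owiqw
Hunk 2: at line 1 remove [ugft,sxjs,ivssm] add [zxqdv,maepd,bhv] -> 7 lines: wfxl zzkrj zxqdv maepd bhv wuxe owiqw
Hunk 3: at line 3 remove [maepd] add [vrmff] -> 7 lines: wfxl zzkrj zxqdv vrmff bhv wuxe owiqw
Hunk 4: at line 2 remove [vrmff,bhv] add [ncbz,ozzq,zyanv] -> 8 lines: wfxl zzkrj zxqdv ncbz ozzq zyanv wuxe owiqw
Hunk 5: at line 2 remove [ncbz,ozzq] add [tfuuk,qeiz] -> 8 lines: wfxl zzkrj zxqdv tfuuk qeiz zyanv wuxe owiqw
Final line count: 8

Answer: 8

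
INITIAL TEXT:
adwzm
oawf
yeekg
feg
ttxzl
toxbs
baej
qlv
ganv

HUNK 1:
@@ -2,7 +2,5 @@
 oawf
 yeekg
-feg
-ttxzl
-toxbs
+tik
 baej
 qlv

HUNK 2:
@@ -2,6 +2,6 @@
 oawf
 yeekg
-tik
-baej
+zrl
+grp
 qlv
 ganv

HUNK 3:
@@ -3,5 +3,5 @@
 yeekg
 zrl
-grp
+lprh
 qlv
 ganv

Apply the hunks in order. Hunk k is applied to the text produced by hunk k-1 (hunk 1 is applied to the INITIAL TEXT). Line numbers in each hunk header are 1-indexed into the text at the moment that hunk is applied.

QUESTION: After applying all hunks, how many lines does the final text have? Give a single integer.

Answer: 7

Derivation:
Hunk 1: at line 2 remove [feg,ttxzl,toxbs] add [tik] -> 7 lines: adwzm oawf yeekg tik baej qlv ganv
Hunk 2: at line 2 remove [tik,baej] add [zrl,grp] -> 7 lines: adwzm oawf yeekg zrl grp qlv ganv
Hunk 3: at line 3 remove [grp] add [lprh] -> 7 lines: adwzm oawf yeekg zrl lprh qlv ganv
Final line count: 7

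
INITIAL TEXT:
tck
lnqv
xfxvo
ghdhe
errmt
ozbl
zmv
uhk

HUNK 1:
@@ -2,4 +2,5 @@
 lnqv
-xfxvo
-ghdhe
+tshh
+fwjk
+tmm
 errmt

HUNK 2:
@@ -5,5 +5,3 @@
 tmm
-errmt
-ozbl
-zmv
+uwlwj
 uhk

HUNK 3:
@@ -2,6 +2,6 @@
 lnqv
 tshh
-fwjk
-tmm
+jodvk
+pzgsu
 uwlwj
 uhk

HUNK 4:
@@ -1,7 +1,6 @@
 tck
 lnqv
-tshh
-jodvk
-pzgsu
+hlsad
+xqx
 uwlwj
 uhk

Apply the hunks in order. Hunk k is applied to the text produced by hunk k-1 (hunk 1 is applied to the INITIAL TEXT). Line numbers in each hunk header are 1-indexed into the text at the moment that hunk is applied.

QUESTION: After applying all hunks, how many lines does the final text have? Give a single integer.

Hunk 1: at line 2 remove [xfxvo,ghdhe] add [tshh,fwjk,tmm] -> 9 lines: tck lnqv tshh fwjk tmm errmt ozbl zmv uhk
Hunk 2: at line 5 remove [errmt,ozbl,zmv] add [uwlwj] -> 7 lines: tck lnqv tshh fwjk tmm uwlwj uhk
Hunk 3: at line 2 remove [fwjk,tmm] add [jodvk,pzgsu] -> 7 lines: tck lnqv tshh jodvk pzgsu uwlwj uhk
Hunk 4: at line 1 remove [tshh,jodvk,pzgsu] add [hlsad,xqx] -> 6 lines: tck lnqv hlsad xqx uwlwj uhk
Final line count: 6

Answer: 6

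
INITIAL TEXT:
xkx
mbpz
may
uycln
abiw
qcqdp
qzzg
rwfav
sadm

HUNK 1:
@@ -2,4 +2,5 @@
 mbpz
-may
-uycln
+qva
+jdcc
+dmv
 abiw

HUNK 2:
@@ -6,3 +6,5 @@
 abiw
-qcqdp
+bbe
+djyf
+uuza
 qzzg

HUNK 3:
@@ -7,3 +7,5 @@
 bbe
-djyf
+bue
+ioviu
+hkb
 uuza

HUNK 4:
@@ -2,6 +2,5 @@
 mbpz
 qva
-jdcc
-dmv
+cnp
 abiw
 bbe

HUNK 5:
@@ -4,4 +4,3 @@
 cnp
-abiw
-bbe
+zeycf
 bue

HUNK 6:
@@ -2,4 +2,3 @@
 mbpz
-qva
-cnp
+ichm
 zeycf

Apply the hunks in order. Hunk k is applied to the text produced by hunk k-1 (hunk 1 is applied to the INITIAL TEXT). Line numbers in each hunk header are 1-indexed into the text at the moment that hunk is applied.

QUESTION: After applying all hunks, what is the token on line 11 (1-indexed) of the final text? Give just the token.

Hunk 1: at line 2 remove [may,uycln] add [qva,jdcc,dmv] -> 10 lines: xkx mbpz qva jdcc dmv abiw qcqdp qzzg rwfav sadm
Hunk 2: at line 6 remove [qcqdp] add [bbe,djyf,uuza] -> 12 lines: xkx mbpz qva jdcc dmv abiw bbe djyf uuza qzzg rwfav sadm
Hunk 3: at line 7 remove [djyf] add [bue,ioviu,hkb] -> 14 lines: xkx mbpz qva jdcc dmv abiw bbe bue ioviu hkb uuza qzzg rwfav sadm
Hunk 4: at line 2 remove [jdcc,dmv] add [cnp] -> 13 lines: xkx mbpz qva cnp abiw bbe bue ioviu hkb uuza qzzg rwfav sadm
Hunk 5: at line 4 remove [abiw,bbe] add [zeycf] -> 12 lines: xkx mbpz qva cnp zeycf bue ioviu hkb uuza qzzg rwfav sadm
Hunk 6: at line 2 remove [qva,cnp] add [ichm] -> 11 lines: xkx mbpz ichm zeycf bue ioviu hkb uuza qzzg rwfav sadm
Final line 11: sadm

Answer: sadm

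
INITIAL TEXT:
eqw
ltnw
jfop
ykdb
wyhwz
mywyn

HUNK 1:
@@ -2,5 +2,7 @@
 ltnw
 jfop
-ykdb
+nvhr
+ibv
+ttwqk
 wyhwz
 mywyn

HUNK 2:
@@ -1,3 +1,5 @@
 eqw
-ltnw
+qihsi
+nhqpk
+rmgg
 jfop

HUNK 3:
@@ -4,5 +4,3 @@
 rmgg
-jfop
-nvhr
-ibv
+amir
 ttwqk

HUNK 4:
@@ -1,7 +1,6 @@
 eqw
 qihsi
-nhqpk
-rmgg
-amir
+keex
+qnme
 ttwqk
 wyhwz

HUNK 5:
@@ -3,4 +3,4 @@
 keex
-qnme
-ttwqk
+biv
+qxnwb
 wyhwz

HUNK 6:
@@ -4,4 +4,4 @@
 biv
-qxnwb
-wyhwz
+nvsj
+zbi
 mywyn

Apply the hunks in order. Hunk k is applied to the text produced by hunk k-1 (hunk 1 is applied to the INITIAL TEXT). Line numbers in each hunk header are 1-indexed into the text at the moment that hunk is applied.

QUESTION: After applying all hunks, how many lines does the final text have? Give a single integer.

Answer: 7

Derivation:
Hunk 1: at line 2 remove [ykdb] add [nvhr,ibv,ttwqk] -> 8 lines: eqw ltnw jfop nvhr ibv ttwqk wyhwz mywyn
Hunk 2: at line 1 remove [ltnw] add [qihsi,nhqpk,rmgg] -> 10 lines: eqw qihsi nhqpk rmgg jfop nvhr ibv ttwqk wyhwz mywyn
Hunk 3: at line 4 remove [jfop,nvhr,ibv] add [amir] -> 8 lines: eqw qihsi nhqpk rmgg amir ttwqk wyhwz mywyn
Hunk 4: at line 1 remove [nhqpk,rmgg,amir] add [keex,qnme] -> 7 lines: eqw qihsi keex qnme ttwqk wyhwz mywyn
Hunk 5: at line 3 remove [qnme,ttwqk] add [biv,qxnwb] -> 7 lines: eqw qihsi keex biv qxnwb wyhwz mywyn
Hunk 6: at line 4 remove [qxnwb,wyhwz] add [nvsj,zbi] -> 7 lines: eqw qihsi keex biv nvsj zbi mywyn
Final line count: 7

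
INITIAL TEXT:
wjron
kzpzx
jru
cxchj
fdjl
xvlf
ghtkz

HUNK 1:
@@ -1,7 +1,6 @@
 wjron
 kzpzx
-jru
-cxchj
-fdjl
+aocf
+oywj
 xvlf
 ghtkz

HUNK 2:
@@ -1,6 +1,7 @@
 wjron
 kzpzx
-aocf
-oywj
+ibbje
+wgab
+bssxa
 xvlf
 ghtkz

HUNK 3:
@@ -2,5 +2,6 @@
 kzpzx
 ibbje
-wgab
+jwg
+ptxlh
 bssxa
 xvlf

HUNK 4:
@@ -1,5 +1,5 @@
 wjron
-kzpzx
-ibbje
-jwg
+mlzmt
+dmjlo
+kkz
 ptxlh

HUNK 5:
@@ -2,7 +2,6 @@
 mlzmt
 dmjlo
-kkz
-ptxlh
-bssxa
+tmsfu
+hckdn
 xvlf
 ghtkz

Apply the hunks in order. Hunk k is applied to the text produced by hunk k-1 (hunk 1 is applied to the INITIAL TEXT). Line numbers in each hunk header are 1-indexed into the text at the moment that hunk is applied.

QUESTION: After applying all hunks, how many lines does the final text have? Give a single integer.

Hunk 1: at line 1 remove [jru,cxchj,fdjl] add [aocf,oywj] -> 6 lines: wjron kzpzx aocf oywj xvlf ghtkz
Hunk 2: at line 1 remove [aocf,oywj] add [ibbje,wgab,bssxa] -> 7 lines: wjron kzpzx ibbje wgab bssxa xvlf ghtkz
Hunk 3: at line 2 remove [wgab] add [jwg,ptxlh] -> 8 lines: wjron kzpzx ibbje jwg ptxlh bssxa xvlf ghtkz
Hunk 4: at line 1 remove [kzpzx,ibbje,jwg] add [mlzmt,dmjlo,kkz] -> 8 lines: wjron mlzmt dmjlo kkz ptxlh bssxa xvlf ghtkz
Hunk 5: at line 2 remove [kkz,ptxlh,bssxa] add [tmsfu,hckdn] -> 7 lines: wjron mlzmt dmjlo tmsfu hckdn xvlf ghtkz
Final line count: 7

Answer: 7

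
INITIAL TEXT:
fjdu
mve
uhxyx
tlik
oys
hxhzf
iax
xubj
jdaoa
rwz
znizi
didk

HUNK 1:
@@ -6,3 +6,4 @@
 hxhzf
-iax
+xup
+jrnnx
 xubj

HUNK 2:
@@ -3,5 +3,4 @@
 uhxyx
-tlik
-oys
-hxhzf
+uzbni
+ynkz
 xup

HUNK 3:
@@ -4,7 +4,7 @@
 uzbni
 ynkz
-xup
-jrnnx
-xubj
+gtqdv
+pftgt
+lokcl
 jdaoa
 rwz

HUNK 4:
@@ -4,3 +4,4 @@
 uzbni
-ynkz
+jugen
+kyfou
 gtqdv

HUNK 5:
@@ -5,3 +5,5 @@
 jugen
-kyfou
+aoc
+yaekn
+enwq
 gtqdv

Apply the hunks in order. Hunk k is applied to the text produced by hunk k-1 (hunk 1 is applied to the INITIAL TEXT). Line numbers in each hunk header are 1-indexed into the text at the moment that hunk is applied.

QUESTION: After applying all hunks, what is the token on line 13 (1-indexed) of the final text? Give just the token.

Hunk 1: at line 6 remove [iax] add [xup,jrnnx] -> 13 lines: fjdu mve uhxyx tlik oys hxhzf xup jrnnx xubj jdaoa rwz znizi didk
Hunk 2: at line 3 remove [tlik,oys,hxhzf] add [uzbni,ynkz] -> 12 lines: fjdu mve uhxyx uzbni ynkz xup jrnnx xubj jdaoa rwz znizi didk
Hunk 3: at line 4 remove [xup,jrnnx,xubj] add [gtqdv,pftgt,lokcl] -> 12 lines: fjdu mve uhxyx uzbni ynkz gtqdv pftgt lokcl jdaoa rwz znizi didk
Hunk 4: at line 4 remove [ynkz] add [jugen,kyfou] -> 13 lines: fjdu mve uhxyx uzbni jugen kyfou gtqdv pftgt lokcl jdaoa rwz znizi didk
Hunk 5: at line 5 remove [kyfou] add [aoc,yaekn,enwq] -> 15 lines: fjdu mve uhxyx uzbni jugen aoc yaekn enwq gtqdv pftgt lokcl jdaoa rwz znizi didk
Final line 13: rwz

Answer: rwz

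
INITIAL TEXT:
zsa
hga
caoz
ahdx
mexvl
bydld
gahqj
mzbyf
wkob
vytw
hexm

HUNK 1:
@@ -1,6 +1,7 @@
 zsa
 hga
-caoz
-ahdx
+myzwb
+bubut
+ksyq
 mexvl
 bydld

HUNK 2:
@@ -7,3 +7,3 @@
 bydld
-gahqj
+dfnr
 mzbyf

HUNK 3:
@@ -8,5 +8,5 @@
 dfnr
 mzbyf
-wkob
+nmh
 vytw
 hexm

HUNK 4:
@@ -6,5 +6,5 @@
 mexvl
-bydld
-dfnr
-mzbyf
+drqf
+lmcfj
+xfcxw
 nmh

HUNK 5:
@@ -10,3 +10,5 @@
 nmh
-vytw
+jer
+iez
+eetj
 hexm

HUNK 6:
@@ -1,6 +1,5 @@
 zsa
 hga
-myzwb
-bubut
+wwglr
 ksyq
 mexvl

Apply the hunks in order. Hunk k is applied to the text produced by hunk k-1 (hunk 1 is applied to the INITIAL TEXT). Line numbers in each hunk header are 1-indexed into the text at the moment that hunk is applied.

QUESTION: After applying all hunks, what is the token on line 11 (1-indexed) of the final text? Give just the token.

Answer: iez

Derivation:
Hunk 1: at line 1 remove [caoz,ahdx] add [myzwb,bubut,ksyq] -> 12 lines: zsa hga myzwb bubut ksyq mexvl bydld gahqj mzbyf wkob vytw hexm
Hunk 2: at line 7 remove [gahqj] add [dfnr] -> 12 lines: zsa hga myzwb bubut ksyq mexvl bydld dfnr mzbyf wkob vytw hexm
Hunk 3: at line 8 remove [wkob] add [nmh] -> 12 lines: zsa hga myzwb bubut ksyq mexvl bydld dfnr mzbyf nmh vytw hexm
Hunk 4: at line 6 remove [bydld,dfnr,mzbyf] add [drqf,lmcfj,xfcxw] -> 12 lines: zsa hga myzwb bubut ksyq mexvl drqf lmcfj xfcxw nmh vytw hexm
Hunk 5: at line 10 remove [vytw] add [jer,iez,eetj] -> 14 lines: zsa hga myzwb bubut ksyq mexvl drqf lmcfj xfcxw nmh jer iez eetj hexm
Hunk 6: at line 1 remove [myzwb,bubut] add [wwglr] -> 13 lines: zsa hga wwglr ksyq mexvl drqf lmcfj xfcxw nmh jer iez eetj hexm
Final line 11: iez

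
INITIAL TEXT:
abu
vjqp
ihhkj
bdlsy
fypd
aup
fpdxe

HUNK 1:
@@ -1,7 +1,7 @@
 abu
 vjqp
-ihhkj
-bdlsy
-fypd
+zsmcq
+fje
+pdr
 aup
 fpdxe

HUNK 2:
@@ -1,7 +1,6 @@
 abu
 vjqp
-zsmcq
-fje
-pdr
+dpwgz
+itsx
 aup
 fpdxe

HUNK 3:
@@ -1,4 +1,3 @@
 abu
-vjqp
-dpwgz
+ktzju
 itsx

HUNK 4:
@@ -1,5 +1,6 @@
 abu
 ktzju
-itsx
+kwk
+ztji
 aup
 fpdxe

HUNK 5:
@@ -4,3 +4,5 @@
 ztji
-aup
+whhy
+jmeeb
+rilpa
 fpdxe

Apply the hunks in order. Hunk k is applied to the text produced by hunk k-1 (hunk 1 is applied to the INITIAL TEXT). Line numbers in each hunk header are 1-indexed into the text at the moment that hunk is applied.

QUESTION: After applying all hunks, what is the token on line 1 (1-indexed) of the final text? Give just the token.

Hunk 1: at line 1 remove [ihhkj,bdlsy,fypd] add [zsmcq,fje,pdr] -> 7 lines: abu vjqp zsmcq fje pdr aup fpdxe
Hunk 2: at line 1 remove [zsmcq,fje,pdr] add [dpwgz,itsx] -> 6 lines: abu vjqp dpwgz itsx aup fpdxe
Hunk 3: at line 1 remove [vjqp,dpwgz] add [ktzju] -> 5 lines: abu ktzju itsx aup fpdxe
Hunk 4: at line 1 remove [itsx] add [kwk,ztji] -> 6 lines: abu ktzju kwk ztji aup fpdxe
Hunk 5: at line 4 remove [aup] add [whhy,jmeeb,rilpa] -> 8 lines: abu ktzju kwk ztji whhy jmeeb rilpa fpdxe
Final line 1: abu

Answer: abu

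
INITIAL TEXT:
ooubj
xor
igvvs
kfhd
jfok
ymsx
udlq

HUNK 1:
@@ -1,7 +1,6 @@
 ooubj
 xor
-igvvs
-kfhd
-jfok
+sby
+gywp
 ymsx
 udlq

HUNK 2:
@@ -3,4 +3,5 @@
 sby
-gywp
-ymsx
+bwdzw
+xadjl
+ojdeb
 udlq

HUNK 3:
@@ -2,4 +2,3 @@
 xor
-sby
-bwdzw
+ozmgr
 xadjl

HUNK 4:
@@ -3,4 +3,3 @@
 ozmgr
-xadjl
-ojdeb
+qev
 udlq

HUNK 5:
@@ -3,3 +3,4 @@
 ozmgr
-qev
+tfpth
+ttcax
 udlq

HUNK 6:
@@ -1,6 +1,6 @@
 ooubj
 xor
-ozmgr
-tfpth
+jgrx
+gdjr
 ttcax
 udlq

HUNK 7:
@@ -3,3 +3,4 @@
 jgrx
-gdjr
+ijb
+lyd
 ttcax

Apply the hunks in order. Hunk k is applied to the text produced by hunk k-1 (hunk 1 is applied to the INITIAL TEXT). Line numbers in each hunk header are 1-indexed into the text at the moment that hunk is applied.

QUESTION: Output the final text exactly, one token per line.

Answer: ooubj
xor
jgrx
ijb
lyd
ttcax
udlq

Derivation:
Hunk 1: at line 1 remove [igvvs,kfhd,jfok] add [sby,gywp] -> 6 lines: ooubj xor sby gywp ymsx udlq
Hunk 2: at line 3 remove [gywp,ymsx] add [bwdzw,xadjl,ojdeb] -> 7 lines: ooubj xor sby bwdzw xadjl ojdeb udlq
Hunk 3: at line 2 remove [sby,bwdzw] add [ozmgr] -> 6 lines: ooubj xor ozmgr xadjl ojdeb udlq
Hunk 4: at line 3 remove [xadjl,ojdeb] add [qev] -> 5 lines: ooubj xor ozmgr qev udlq
Hunk 5: at line 3 remove [qev] add [tfpth,ttcax] -> 6 lines: ooubj xor ozmgr tfpth ttcax udlq
Hunk 6: at line 1 remove [ozmgr,tfpth] add [jgrx,gdjr] -> 6 lines: ooubj xor jgrx gdjr ttcax udlq
Hunk 7: at line 3 remove [gdjr] add [ijb,lyd] -> 7 lines: ooubj xor jgrx ijb lyd ttcax udlq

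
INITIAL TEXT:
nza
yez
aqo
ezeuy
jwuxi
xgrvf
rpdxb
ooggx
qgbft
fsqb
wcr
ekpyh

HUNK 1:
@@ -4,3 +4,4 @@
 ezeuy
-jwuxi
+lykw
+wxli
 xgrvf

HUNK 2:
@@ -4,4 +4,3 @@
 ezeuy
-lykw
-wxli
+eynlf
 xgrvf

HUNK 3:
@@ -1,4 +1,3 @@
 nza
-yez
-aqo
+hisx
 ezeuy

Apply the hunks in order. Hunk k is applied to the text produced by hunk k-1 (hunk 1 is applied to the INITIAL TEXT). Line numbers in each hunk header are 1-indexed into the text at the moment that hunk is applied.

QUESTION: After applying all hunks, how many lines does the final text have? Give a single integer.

Hunk 1: at line 4 remove [jwuxi] add [lykw,wxli] -> 13 lines: nza yez aqo ezeuy lykw wxli xgrvf rpdxb ooggx qgbft fsqb wcr ekpyh
Hunk 2: at line 4 remove [lykw,wxli] add [eynlf] -> 12 lines: nza yez aqo ezeuy eynlf xgrvf rpdxb ooggx qgbft fsqb wcr ekpyh
Hunk 3: at line 1 remove [yez,aqo] add [hisx] -> 11 lines: nza hisx ezeuy eynlf xgrvf rpdxb ooggx qgbft fsqb wcr ekpyh
Final line count: 11

Answer: 11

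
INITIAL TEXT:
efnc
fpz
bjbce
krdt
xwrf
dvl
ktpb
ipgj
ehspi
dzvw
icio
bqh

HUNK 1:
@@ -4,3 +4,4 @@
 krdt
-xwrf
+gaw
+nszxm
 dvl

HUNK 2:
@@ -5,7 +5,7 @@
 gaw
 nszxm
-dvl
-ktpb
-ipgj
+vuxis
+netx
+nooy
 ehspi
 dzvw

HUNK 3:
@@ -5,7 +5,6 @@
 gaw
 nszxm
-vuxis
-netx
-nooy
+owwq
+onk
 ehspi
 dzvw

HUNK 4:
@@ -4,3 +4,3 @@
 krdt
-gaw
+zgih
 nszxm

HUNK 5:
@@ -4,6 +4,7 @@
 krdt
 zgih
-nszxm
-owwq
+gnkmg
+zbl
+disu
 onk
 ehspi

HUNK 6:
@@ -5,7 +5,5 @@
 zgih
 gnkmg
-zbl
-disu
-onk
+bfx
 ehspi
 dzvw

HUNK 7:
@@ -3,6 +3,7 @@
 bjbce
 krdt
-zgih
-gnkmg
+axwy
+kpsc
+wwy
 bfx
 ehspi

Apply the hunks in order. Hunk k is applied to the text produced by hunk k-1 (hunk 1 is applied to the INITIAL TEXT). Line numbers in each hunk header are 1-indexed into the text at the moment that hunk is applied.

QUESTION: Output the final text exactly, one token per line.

Hunk 1: at line 4 remove [xwrf] add [gaw,nszxm] -> 13 lines: efnc fpz bjbce krdt gaw nszxm dvl ktpb ipgj ehspi dzvw icio bqh
Hunk 2: at line 5 remove [dvl,ktpb,ipgj] add [vuxis,netx,nooy] -> 13 lines: efnc fpz bjbce krdt gaw nszxm vuxis netx nooy ehspi dzvw icio bqh
Hunk 3: at line 5 remove [vuxis,netx,nooy] add [owwq,onk] -> 12 lines: efnc fpz bjbce krdt gaw nszxm owwq onk ehspi dzvw icio bqh
Hunk 4: at line 4 remove [gaw] add [zgih] -> 12 lines: efnc fpz bjbce krdt zgih nszxm owwq onk ehspi dzvw icio bqh
Hunk 5: at line 4 remove [nszxm,owwq] add [gnkmg,zbl,disu] -> 13 lines: efnc fpz bjbce krdt zgih gnkmg zbl disu onk ehspi dzvw icio bqh
Hunk 6: at line 5 remove [zbl,disu,onk] add [bfx] -> 11 lines: efnc fpz bjbce krdt zgih gnkmg bfx ehspi dzvw icio bqh
Hunk 7: at line 3 remove [zgih,gnkmg] add [axwy,kpsc,wwy] -> 12 lines: efnc fpz bjbce krdt axwy kpsc wwy bfx ehspi dzvw icio bqh

Answer: efnc
fpz
bjbce
krdt
axwy
kpsc
wwy
bfx
ehspi
dzvw
icio
bqh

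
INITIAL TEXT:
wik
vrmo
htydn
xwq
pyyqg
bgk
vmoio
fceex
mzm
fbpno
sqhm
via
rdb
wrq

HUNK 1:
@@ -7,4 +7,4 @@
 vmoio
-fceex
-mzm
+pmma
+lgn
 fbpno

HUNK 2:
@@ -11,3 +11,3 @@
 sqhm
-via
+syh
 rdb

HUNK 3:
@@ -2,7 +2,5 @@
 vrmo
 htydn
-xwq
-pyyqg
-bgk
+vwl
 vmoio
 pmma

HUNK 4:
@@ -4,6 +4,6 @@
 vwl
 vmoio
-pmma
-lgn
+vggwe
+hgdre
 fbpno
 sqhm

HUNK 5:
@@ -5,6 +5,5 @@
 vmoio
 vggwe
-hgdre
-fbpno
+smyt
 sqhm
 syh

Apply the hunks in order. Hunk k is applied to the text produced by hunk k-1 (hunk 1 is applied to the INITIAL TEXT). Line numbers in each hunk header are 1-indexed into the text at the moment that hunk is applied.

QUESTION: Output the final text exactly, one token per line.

Hunk 1: at line 7 remove [fceex,mzm] add [pmma,lgn] -> 14 lines: wik vrmo htydn xwq pyyqg bgk vmoio pmma lgn fbpno sqhm via rdb wrq
Hunk 2: at line 11 remove [via] add [syh] -> 14 lines: wik vrmo htydn xwq pyyqg bgk vmoio pmma lgn fbpno sqhm syh rdb wrq
Hunk 3: at line 2 remove [xwq,pyyqg,bgk] add [vwl] -> 12 lines: wik vrmo htydn vwl vmoio pmma lgn fbpno sqhm syh rdb wrq
Hunk 4: at line 4 remove [pmma,lgn] add [vggwe,hgdre] -> 12 lines: wik vrmo htydn vwl vmoio vggwe hgdre fbpno sqhm syh rdb wrq
Hunk 5: at line 5 remove [hgdre,fbpno] add [smyt] -> 11 lines: wik vrmo htydn vwl vmoio vggwe smyt sqhm syh rdb wrq

Answer: wik
vrmo
htydn
vwl
vmoio
vggwe
smyt
sqhm
syh
rdb
wrq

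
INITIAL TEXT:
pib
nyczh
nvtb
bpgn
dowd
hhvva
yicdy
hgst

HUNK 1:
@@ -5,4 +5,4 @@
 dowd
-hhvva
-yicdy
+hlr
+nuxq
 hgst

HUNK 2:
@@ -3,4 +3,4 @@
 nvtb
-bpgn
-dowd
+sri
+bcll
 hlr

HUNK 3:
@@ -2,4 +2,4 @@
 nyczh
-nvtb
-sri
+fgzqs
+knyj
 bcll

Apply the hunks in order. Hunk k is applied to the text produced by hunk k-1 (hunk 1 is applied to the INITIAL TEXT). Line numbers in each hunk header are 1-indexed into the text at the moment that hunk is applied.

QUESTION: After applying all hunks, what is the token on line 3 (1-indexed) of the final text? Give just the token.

Hunk 1: at line 5 remove [hhvva,yicdy] add [hlr,nuxq] -> 8 lines: pib nyczh nvtb bpgn dowd hlr nuxq hgst
Hunk 2: at line 3 remove [bpgn,dowd] add [sri,bcll] -> 8 lines: pib nyczh nvtb sri bcll hlr nuxq hgst
Hunk 3: at line 2 remove [nvtb,sri] add [fgzqs,knyj] -> 8 lines: pib nyczh fgzqs knyj bcll hlr nuxq hgst
Final line 3: fgzqs

Answer: fgzqs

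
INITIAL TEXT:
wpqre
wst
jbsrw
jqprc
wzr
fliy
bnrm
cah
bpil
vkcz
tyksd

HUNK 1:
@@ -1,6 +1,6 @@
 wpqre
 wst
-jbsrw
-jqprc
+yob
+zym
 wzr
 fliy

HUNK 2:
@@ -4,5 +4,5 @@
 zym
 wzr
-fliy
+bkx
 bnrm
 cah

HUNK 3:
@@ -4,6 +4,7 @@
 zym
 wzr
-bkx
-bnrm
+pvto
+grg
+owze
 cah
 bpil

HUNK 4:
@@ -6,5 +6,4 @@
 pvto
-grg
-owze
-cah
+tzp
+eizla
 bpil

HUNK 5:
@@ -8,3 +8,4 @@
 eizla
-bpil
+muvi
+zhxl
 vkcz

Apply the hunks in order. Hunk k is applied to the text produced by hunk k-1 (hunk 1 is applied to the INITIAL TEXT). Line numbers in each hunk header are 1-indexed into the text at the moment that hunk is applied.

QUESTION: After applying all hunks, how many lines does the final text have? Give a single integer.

Hunk 1: at line 1 remove [jbsrw,jqprc] add [yob,zym] -> 11 lines: wpqre wst yob zym wzr fliy bnrm cah bpil vkcz tyksd
Hunk 2: at line 4 remove [fliy] add [bkx] -> 11 lines: wpqre wst yob zym wzr bkx bnrm cah bpil vkcz tyksd
Hunk 3: at line 4 remove [bkx,bnrm] add [pvto,grg,owze] -> 12 lines: wpqre wst yob zym wzr pvto grg owze cah bpil vkcz tyksd
Hunk 4: at line 6 remove [grg,owze,cah] add [tzp,eizla] -> 11 lines: wpqre wst yob zym wzr pvto tzp eizla bpil vkcz tyksd
Hunk 5: at line 8 remove [bpil] add [muvi,zhxl] -> 12 lines: wpqre wst yob zym wzr pvto tzp eizla muvi zhxl vkcz tyksd
Final line count: 12

Answer: 12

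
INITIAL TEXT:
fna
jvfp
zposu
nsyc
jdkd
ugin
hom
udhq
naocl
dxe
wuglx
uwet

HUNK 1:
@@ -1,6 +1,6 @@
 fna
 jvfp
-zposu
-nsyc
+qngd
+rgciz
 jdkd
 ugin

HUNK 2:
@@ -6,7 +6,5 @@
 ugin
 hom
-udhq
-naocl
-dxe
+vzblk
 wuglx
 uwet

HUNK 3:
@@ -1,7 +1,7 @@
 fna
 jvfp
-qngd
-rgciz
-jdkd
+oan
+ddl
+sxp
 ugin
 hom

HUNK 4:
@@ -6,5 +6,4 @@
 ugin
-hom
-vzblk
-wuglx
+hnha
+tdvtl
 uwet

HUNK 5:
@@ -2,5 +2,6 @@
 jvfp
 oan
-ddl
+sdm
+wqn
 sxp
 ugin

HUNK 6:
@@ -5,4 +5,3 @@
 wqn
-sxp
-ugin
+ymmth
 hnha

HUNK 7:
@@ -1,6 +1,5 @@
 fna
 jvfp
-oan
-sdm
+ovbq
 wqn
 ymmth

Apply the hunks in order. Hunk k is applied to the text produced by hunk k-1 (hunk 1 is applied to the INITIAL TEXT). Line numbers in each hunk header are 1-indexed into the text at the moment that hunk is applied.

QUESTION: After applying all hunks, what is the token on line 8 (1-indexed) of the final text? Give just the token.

Hunk 1: at line 1 remove [zposu,nsyc] add [qngd,rgciz] -> 12 lines: fna jvfp qngd rgciz jdkd ugin hom udhq naocl dxe wuglx uwet
Hunk 2: at line 6 remove [udhq,naocl,dxe] add [vzblk] -> 10 lines: fna jvfp qngd rgciz jdkd ugin hom vzblk wuglx uwet
Hunk 3: at line 1 remove [qngd,rgciz,jdkd] add [oan,ddl,sxp] -> 10 lines: fna jvfp oan ddl sxp ugin hom vzblk wuglx uwet
Hunk 4: at line 6 remove [hom,vzblk,wuglx] add [hnha,tdvtl] -> 9 lines: fna jvfp oan ddl sxp ugin hnha tdvtl uwet
Hunk 5: at line 2 remove [ddl] add [sdm,wqn] -> 10 lines: fna jvfp oan sdm wqn sxp ugin hnha tdvtl uwet
Hunk 6: at line 5 remove [sxp,ugin] add [ymmth] -> 9 lines: fna jvfp oan sdm wqn ymmth hnha tdvtl uwet
Hunk 7: at line 1 remove [oan,sdm] add [ovbq] -> 8 lines: fna jvfp ovbq wqn ymmth hnha tdvtl uwet
Final line 8: uwet

Answer: uwet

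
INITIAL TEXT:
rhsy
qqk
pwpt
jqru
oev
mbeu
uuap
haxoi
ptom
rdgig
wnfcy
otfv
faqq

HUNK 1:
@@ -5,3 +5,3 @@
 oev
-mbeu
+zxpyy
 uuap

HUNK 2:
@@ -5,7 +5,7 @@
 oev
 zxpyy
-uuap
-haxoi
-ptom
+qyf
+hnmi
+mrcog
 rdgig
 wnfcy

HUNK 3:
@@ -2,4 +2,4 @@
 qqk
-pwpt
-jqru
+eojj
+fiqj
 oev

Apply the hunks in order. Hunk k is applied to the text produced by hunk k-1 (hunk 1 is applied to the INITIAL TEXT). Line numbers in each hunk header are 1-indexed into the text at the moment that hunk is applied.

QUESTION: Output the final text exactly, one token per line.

Hunk 1: at line 5 remove [mbeu] add [zxpyy] -> 13 lines: rhsy qqk pwpt jqru oev zxpyy uuap haxoi ptom rdgig wnfcy otfv faqq
Hunk 2: at line 5 remove [uuap,haxoi,ptom] add [qyf,hnmi,mrcog] -> 13 lines: rhsy qqk pwpt jqru oev zxpyy qyf hnmi mrcog rdgig wnfcy otfv faqq
Hunk 3: at line 2 remove [pwpt,jqru] add [eojj,fiqj] -> 13 lines: rhsy qqk eojj fiqj oev zxpyy qyf hnmi mrcog rdgig wnfcy otfv faqq

Answer: rhsy
qqk
eojj
fiqj
oev
zxpyy
qyf
hnmi
mrcog
rdgig
wnfcy
otfv
faqq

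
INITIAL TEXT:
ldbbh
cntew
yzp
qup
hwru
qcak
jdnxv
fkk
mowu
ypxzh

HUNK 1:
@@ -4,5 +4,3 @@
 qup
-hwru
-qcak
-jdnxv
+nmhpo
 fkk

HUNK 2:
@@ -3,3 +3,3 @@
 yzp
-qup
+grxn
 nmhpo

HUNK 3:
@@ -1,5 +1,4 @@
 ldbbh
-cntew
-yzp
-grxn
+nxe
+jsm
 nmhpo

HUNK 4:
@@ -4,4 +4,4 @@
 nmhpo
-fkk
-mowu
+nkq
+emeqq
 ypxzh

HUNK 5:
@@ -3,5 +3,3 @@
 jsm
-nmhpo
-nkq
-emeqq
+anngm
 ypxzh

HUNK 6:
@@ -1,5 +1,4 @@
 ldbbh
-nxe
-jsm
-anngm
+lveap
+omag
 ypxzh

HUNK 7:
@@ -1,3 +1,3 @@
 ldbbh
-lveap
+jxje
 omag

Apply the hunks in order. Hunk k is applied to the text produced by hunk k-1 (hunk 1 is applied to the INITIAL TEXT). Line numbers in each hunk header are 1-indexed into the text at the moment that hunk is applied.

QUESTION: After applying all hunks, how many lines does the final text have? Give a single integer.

Answer: 4

Derivation:
Hunk 1: at line 4 remove [hwru,qcak,jdnxv] add [nmhpo] -> 8 lines: ldbbh cntew yzp qup nmhpo fkk mowu ypxzh
Hunk 2: at line 3 remove [qup] add [grxn] -> 8 lines: ldbbh cntew yzp grxn nmhpo fkk mowu ypxzh
Hunk 3: at line 1 remove [cntew,yzp,grxn] add [nxe,jsm] -> 7 lines: ldbbh nxe jsm nmhpo fkk mowu ypxzh
Hunk 4: at line 4 remove [fkk,mowu] add [nkq,emeqq] -> 7 lines: ldbbh nxe jsm nmhpo nkq emeqq ypxzh
Hunk 5: at line 3 remove [nmhpo,nkq,emeqq] add [anngm] -> 5 lines: ldbbh nxe jsm anngm ypxzh
Hunk 6: at line 1 remove [nxe,jsm,anngm] add [lveap,omag] -> 4 lines: ldbbh lveap omag ypxzh
Hunk 7: at line 1 remove [lveap] add [jxje] -> 4 lines: ldbbh jxje omag ypxzh
Final line count: 4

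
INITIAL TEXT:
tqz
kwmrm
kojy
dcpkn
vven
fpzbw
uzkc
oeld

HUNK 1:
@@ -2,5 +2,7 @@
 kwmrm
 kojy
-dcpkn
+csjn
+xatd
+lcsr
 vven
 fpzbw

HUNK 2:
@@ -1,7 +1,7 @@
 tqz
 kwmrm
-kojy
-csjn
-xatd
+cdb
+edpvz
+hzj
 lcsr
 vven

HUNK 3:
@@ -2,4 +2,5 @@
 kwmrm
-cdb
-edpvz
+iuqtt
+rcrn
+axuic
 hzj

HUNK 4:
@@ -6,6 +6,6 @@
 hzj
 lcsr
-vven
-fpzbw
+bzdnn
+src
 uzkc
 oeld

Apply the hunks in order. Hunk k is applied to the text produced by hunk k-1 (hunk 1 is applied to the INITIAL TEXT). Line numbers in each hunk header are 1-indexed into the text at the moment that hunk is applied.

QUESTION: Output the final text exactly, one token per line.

Answer: tqz
kwmrm
iuqtt
rcrn
axuic
hzj
lcsr
bzdnn
src
uzkc
oeld

Derivation:
Hunk 1: at line 2 remove [dcpkn] add [csjn,xatd,lcsr] -> 10 lines: tqz kwmrm kojy csjn xatd lcsr vven fpzbw uzkc oeld
Hunk 2: at line 1 remove [kojy,csjn,xatd] add [cdb,edpvz,hzj] -> 10 lines: tqz kwmrm cdb edpvz hzj lcsr vven fpzbw uzkc oeld
Hunk 3: at line 2 remove [cdb,edpvz] add [iuqtt,rcrn,axuic] -> 11 lines: tqz kwmrm iuqtt rcrn axuic hzj lcsr vven fpzbw uzkc oeld
Hunk 4: at line 6 remove [vven,fpzbw] add [bzdnn,src] -> 11 lines: tqz kwmrm iuqtt rcrn axuic hzj lcsr bzdnn src uzkc oeld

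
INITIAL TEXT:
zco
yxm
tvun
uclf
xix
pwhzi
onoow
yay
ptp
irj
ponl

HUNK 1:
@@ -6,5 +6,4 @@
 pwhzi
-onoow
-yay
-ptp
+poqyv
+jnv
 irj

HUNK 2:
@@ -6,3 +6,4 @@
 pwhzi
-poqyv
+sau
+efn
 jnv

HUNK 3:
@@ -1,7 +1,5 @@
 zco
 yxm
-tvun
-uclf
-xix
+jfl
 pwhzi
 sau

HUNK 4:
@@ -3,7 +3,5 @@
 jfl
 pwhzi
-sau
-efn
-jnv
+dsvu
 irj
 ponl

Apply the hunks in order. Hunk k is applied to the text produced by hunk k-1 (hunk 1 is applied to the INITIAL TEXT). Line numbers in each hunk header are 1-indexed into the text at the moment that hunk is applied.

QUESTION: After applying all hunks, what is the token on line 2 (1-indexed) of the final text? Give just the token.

Answer: yxm

Derivation:
Hunk 1: at line 6 remove [onoow,yay,ptp] add [poqyv,jnv] -> 10 lines: zco yxm tvun uclf xix pwhzi poqyv jnv irj ponl
Hunk 2: at line 6 remove [poqyv] add [sau,efn] -> 11 lines: zco yxm tvun uclf xix pwhzi sau efn jnv irj ponl
Hunk 3: at line 1 remove [tvun,uclf,xix] add [jfl] -> 9 lines: zco yxm jfl pwhzi sau efn jnv irj ponl
Hunk 4: at line 3 remove [sau,efn,jnv] add [dsvu] -> 7 lines: zco yxm jfl pwhzi dsvu irj ponl
Final line 2: yxm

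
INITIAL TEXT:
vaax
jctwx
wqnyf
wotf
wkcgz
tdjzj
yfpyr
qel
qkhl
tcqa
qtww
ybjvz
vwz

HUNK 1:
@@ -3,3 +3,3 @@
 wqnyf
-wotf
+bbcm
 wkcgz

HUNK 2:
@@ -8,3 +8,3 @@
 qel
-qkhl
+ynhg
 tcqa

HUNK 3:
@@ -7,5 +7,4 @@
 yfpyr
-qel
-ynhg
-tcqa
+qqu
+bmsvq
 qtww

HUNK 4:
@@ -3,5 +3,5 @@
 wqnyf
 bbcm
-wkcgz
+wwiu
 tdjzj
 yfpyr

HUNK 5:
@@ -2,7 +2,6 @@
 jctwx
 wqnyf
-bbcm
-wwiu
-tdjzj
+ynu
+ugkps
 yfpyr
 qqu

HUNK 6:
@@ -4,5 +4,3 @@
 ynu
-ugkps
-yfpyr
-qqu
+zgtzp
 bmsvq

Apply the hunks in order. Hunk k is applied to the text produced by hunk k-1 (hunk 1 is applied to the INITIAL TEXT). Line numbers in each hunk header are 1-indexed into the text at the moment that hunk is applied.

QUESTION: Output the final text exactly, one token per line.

Answer: vaax
jctwx
wqnyf
ynu
zgtzp
bmsvq
qtww
ybjvz
vwz

Derivation:
Hunk 1: at line 3 remove [wotf] add [bbcm] -> 13 lines: vaax jctwx wqnyf bbcm wkcgz tdjzj yfpyr qel qkhl tcqa qtww ybjvz vwz
Hunk 2: at line 8 remove [qkhl] add [ynhg] -> 13 lines: vaax jctwx wqnyf bbcm wkcgz tdjzj yfpyr qel ynhg tcqa qtww ybjvz vwz
Hunk 3: at line 7 remove [qel,ynhg,tcqa] add [qqu,bmsvq] -> 12 lines: vaax jctwx wqnyf bbcm wkcgz tdjzj yfpyr qqu bmsvq qtww ybjvz vwz
Hunk 4: at line 3 remove [wkcgz] add [wwiu] -> 12 lines: vaax jctwx wqnyf bbcm wwiu tdjzj yfpyr qqu bmsvq qtww ybjvz vwz
Hunk 5: at line 2 remove [bbcm,wwiu,tdjzj] add [ynu,ugkps] -> 11 lines: vaax jctwx wqnyf ynu ugkps yfpyr qqu bmsvq qtww ybjvz vwz
Hunk 6: at line 4 remove [ugkps,yfpyr,qqu] add [zgtzp] -> 9 lines: vaax jctwx wqnyf ynu zgtzp bmsvq qtww ybjvz vwz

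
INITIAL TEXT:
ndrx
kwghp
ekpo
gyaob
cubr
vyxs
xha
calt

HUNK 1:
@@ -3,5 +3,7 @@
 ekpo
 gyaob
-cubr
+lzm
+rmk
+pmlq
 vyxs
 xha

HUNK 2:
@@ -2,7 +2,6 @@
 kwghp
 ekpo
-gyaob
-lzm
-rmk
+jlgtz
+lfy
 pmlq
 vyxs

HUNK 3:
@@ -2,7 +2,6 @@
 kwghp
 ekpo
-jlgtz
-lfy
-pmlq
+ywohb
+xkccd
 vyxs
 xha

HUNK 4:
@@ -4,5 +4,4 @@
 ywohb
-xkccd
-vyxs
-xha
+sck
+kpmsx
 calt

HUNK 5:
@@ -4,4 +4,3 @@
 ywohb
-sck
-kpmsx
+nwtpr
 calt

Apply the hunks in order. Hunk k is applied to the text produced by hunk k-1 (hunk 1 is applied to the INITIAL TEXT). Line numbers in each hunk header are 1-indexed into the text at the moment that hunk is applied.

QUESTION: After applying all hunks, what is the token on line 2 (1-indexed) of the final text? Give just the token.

Hunk 1: at line 3 remove [cubr] add [lzm,rmk,pmlq] -> 10 lines: ndrx kwghp ekpo gyaob lzm rmk pmlq vyxs xha calt
Hunk 2: at line 2 remove [gyaob,lzm,rmk] add [jlgtz,lfy] -> 9 lines: ndrx kwghp ekpo jlgtz lfy pmlq vyxs xha calt
Hunk 3: at line 2 remove [jlgtz,lfy,pmlq] add [ywohb,xkccd] -> 8 lines: ndrx kwghp ekpo ywohb xkccd vyxs xha calt
Hunk 4: at line 4 remove [xkccd,vyxs,xha] add [sck,kpmsx] -> 7 lines: ndrx kwghp ekpo ywohb sck kpmsx calt
Hunk 5: at line 4 remove [sck,kpmsx] add [nwtpr] -> 6 lines: ndrx kwghp ekpo ywohb nwtpr calt
Final line 2: kwghp

Answer: kwghp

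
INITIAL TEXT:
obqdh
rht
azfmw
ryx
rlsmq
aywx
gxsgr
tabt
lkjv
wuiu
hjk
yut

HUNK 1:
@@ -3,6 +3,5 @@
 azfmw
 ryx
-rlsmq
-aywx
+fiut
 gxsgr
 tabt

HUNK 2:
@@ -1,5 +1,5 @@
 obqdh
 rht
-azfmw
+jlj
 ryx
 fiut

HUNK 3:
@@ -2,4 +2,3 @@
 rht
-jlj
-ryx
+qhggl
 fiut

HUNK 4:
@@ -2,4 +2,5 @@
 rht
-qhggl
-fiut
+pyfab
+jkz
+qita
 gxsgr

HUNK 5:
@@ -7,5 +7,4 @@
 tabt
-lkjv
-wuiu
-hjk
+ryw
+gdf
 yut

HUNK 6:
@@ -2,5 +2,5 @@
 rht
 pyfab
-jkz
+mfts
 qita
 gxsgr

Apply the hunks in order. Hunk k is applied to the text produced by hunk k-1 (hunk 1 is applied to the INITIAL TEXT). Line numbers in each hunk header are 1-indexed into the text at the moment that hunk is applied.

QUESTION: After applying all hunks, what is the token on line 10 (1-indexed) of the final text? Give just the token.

Answer: yut

Derivation:
Hunk 1: at line 3 remove [rlsmq,aywx] add [fiut] -> 11 lines: obqdh rht azfmw ryx fiut gxsgr tabt lkjv wuiu hjk yut
Hunk 2: at line 1 remove [azfmw] add [jlj] -> 11 lines: obqdh rht jlj ryx fiut gxsgr tabt lkjv wuiu hjk yut
Hunk 3: at line 2 remove [jlj,ryx] add [qhggl] -> 10 lines: obqdh rht qhggl fiut gxsgr tabt lkjv wuiu hjk yut
Hunk 4: at line 2 remove [qhggl,fiut] add [pyfab,jkz,qita] -> 11 lines: obqdh rht pyfab jkz qita gxsgr tabt lkjv wuiu hjk yut
Hunk 5: at line 7 remove [lkjv,wuiu,hjk] add [ryw,gdf] -> 10 lines: obqdh rht pyfab jkz qita gxsgr tabt ryw gdf yut
Hunk 6: at line 2 remove [jkz] add [mfts] -> 10 lines: obqdh rht pyfab mfts qita gxsgr tabt ryw gdf yut
Final line 10: yut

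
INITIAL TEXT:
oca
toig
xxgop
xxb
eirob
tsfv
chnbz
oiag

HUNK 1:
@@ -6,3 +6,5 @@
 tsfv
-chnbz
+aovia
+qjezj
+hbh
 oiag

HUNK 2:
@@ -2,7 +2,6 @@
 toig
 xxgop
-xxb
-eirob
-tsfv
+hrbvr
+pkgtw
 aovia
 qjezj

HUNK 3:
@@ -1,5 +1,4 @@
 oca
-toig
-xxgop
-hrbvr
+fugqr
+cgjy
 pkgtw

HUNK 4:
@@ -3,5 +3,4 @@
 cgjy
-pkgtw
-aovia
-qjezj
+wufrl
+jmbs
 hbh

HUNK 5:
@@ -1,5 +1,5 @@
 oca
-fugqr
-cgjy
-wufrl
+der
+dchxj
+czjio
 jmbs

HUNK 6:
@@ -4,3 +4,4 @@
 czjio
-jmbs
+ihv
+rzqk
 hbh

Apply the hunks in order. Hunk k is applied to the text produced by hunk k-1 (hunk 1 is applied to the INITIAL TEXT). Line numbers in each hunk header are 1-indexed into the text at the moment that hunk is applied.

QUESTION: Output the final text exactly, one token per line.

Hunk 1: at line 6 remove [chnbz] add [aovia,qjezj,hbh] -> 10 lines: oca toig xxgop xxb eirob tsfv aovia qjezj hbh oiag
Hunk 2: at line 2 remove [xxb,eirob,tsfv] add [hrbvr,pkgtw] -> 9 lines: oca toig xxgop hrbvr pkgtw aovia qjezj hbh oiag
Hunk 3: at line 1 remove [toig,xxgop,hrbvr] add [fugqr,cgjy] -> 8 lines: oca fugqr cgjy pkgtw aovia qjezj hbh oiag
Hunk 4: at line 3 remove [pkgtw,aovia,qjezj] add [wufrl,jmbs] -> 7 lines: oca fugqr cgjy wufrl jmbs hbh oiag
Hunk 5: at line 1 remove [fugqr,cgjy,wufrl] add [der,dchxj,czjio] -> 7 lines: oca der dchxj czjio jmbs hbh oiag
Hunk 6: at line 4 remove [jmbs] add [ihv,rzqk] -> 8 lines: oca der dchxj czjio ihv rzqk hbh oiag

Answer: oca
der
dchxj
czjio
ihv
rzqk
hbh
oiag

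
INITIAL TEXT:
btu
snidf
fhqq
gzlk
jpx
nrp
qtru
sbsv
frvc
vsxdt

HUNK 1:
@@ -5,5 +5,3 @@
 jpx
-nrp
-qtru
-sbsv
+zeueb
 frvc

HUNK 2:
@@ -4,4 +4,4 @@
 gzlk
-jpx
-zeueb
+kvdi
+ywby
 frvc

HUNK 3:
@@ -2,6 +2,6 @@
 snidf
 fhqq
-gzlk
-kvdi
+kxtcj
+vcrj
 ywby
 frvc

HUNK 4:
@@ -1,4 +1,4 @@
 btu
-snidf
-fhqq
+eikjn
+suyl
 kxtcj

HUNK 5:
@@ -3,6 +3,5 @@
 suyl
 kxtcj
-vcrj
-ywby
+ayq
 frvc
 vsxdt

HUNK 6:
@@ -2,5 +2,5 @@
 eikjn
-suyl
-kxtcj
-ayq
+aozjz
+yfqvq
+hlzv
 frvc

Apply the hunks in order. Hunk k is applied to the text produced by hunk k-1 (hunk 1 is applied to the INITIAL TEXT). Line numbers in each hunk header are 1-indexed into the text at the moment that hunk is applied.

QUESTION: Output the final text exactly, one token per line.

Answer: btu
eikjn
aozjz
yfqvq
hlzv
frvc
vsxdt

Derivation:
Hunk 1: at line 5 remove [nrp,qtru,sbsv] add [zeueb] -> 8 lines: btu snidf fhqq gzlk jpx zeueb frvc vsxdt
Hunk 2: at line 4 remove [jpx,zeueb] add [kvdi,ywby] -> 8 lines: btu snidf fhqq gzlk kvdi ywby frvc vsxdt
Hunk 3: at line 2 remove [gzlk,kvdi] add [kxtcj,vcrj] -> 8 lines: btu snidf fhqq kxtcj vcrj ywby frvc vsxdt
Hunk 4: at line 1 remove [snidf,fhqq] add [eikjn,suyl] -> 8 lines: btu eikjn suyl kxtcj vcrj ywby frvc vsxdt
Hunk 5: at line 3 remove [vcrj,ywby] add [ayq] -> 7 lines: btu eikjn suyl kxtcj ayq frvc vsxdt
Hunk 6: at line 2 remove [suyl,kxtcj,ayq] add [aozjz,yfqvq,hlzv] -> 7 lines: btu eikjn aozjz yfqvq hlzv frvc vsxdt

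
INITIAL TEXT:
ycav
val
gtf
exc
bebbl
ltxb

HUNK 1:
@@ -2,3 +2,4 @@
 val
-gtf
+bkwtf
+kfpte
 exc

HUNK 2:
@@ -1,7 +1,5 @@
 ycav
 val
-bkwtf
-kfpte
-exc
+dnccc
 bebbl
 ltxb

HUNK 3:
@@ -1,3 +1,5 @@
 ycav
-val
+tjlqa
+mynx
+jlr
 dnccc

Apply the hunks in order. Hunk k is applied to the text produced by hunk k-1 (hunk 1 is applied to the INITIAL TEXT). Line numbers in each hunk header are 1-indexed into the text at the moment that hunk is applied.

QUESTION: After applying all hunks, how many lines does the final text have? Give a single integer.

Hunk 1: at line 2 remove [gtf] add [bkwtf,kfpte] -> 7 lines: ycav val bkwtf kfpte exc bebbl ltxb
Hunk 2: at line 1 remove [bkwtf,kfpte,exc] add [dnccc] -> 5 lines: ycav val dnccc bebbl ltxb
Hunk 3: at line 1 remove [val] add [tjlqa,mynx,jlr] -> 7 lines: ycav tjlqa mynx jlr dnccc bebbl ltxb
Final line count: 7

Answer: 7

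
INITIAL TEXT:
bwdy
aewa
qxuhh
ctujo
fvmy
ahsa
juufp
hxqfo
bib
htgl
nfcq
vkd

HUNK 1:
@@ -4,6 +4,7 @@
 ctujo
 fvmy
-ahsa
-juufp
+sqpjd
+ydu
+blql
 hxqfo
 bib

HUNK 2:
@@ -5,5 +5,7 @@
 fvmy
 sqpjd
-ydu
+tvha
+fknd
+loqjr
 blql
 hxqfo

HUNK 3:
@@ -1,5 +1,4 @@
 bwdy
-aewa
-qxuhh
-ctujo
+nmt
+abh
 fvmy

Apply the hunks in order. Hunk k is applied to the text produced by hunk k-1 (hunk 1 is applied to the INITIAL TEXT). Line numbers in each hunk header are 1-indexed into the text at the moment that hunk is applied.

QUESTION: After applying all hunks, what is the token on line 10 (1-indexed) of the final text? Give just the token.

Answer: hxqfo

Derivation:
Hunk 1: at line 4 remove [ahsa,juufp] add [sqpjd,ydu,blql] -> 13 lines: bwdy aewa qxuhh ctujo fvmy sqpjd ydu blql hxqfo bib htgl nfcq vkd
Hunk 2: at line 5 remove [ydu] add [tvha,fknd,loqjr] -> 15 lines: bwdy aewa qxuhh ctujo fvmy sqpjd tvha fknd loqjr blql hxqfo bib htgl nfcq vkd
Hunk 3: at line 1 remove [aewa,qxuhh,ctujo] add [nmt,abh] -> 14 lines: bwdy nmt abh fvmy sqpjd tvha fknd loqjr blql hxqfo bib htgl nfcq vkd
Final line 10: hxqfo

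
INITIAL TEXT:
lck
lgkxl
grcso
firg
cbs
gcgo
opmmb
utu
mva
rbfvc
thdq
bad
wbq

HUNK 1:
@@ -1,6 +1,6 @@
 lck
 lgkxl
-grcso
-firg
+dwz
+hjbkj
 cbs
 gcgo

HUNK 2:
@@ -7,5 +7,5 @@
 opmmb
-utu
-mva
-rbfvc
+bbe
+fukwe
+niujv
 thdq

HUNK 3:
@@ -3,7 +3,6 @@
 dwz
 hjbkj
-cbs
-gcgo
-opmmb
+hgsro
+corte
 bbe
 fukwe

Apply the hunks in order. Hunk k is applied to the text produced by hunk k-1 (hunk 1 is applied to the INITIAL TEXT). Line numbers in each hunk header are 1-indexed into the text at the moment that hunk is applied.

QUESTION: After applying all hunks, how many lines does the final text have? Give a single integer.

Answer: 12

Derivation:
Hunk 1: at line 1 remove [grcso,firg] add [dwz,hjbkj] -> 13 lines: lck lgkxl dwz hjbkj cbs gcgo opmmb utu mva rbfvc thdq bad wbq
Hunk 2: at line 7 remove [utu,mva,rbfvc] add [bbe,fukwe,niujv] -> 13 lines: lck lgkxl dwz hjbkj cbs gcgo opmmb bbe fukwe niujv thdq bad wbq
Hunk 3: at line 3 remove [cbs,gcgo,opmmb] add [hgsro,corte] -> 12 lines: lck lgkxl dwz hjbkj hgsro corte bbe fukwe niujv thdq bad wbq
Final line count: 12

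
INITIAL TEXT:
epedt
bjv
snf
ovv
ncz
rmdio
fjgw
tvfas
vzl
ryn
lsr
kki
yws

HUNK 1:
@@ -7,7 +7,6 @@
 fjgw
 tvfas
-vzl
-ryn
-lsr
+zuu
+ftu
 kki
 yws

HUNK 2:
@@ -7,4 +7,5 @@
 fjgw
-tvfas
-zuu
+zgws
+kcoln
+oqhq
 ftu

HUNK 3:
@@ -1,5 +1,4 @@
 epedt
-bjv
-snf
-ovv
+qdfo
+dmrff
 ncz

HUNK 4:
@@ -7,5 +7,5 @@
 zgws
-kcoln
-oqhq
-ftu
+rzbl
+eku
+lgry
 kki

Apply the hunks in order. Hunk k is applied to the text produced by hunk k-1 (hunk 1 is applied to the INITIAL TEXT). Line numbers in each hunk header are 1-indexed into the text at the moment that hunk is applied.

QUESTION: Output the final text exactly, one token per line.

Answer: epedt
qdfo
dmrff
ncz
rmdio
fjgw
zgws
rzbl
eku
lgry
kki
yws

Derivation:
Hunk 1: at line 7 remove [vzl,ryn,lsr] add [zuu,ftu] -> 12 lines: epedt bjv snf ovv ncz rmdio fjgw tvfas zuu ftu kki yws
Hunk 2: at line 7 remove [tvfas,zuu] add [zgws,kcoln,oqhq] -> 13 lines: epedt bjv snf ovv ncz rmdio fjgw zgws kcoln oqhq ftu kki yws
Hunk 3: at line 1 remove [bjv,snf,ovv] add [qdfo,dmrff] -> 12 lines: epedt qdfo dmrff ncz rmdio fjgw zgws kcoln oqhq ftu kki yws
Hunk 4: at line 7 remove [kcoln,oqhq,ftu] add [rzbl,eku,lgry] -> 12 lines: epedt qdfo dmrff ncz rmdio fjgw zgws rzbl eku lgry kki yws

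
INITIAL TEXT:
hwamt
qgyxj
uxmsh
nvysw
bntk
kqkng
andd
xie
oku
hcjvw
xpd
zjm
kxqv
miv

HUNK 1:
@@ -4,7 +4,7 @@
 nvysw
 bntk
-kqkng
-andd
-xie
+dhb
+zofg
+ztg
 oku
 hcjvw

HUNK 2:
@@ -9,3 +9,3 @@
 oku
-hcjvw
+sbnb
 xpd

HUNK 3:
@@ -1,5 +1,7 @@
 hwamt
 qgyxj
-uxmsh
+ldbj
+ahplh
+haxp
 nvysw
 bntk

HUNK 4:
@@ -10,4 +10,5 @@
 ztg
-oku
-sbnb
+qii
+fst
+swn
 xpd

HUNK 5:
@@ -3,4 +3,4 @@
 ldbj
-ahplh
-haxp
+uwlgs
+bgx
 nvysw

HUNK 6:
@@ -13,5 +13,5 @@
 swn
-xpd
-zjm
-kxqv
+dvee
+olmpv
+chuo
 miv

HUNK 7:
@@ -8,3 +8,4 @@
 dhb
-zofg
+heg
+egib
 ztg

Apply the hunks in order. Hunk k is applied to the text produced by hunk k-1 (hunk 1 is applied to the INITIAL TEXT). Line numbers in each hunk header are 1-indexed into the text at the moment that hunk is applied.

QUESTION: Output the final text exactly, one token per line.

Answer: hwamt
qgyxj
ldbj
uwlgs
bgx
nvysw
bntk
dhb
heg
egib
ztg
qii
fst
swn
dvee
olmpv
chuo
miv

Derivation:
Hunk 1: at line 4 remove [kqkng,andd,xie] add [dhb,zofg,ztg] -> 14 lines: hwamt qgyxj uxmsh nvysw bntk dhb zofg ztg oku hcjvw xpd zjm kxqv miv
Hunk 2: at line 9 remove [hcjvw] add [sbnb] -> 14 lines: hwamt qgyxj uxmsh nvysw bntk dhb zofg ztg oku sbnb xpd zjm kxqv miv
Hunk 3: at line 1 remove [uxmsh] add [ldbj,ahplh,haxp] -> 16 lines: hwamt qgyxj ldbj ahplh haxp nvysw bntk dhb zofg ztg oku sbnb xpd zjm kxqv miv
Hunk 4: at line 10 remove [oku,sbnb] add [qii,fst,swn] -> 17 lines: hwamt qgyxj ldbj ahplh haxp nvysw bntk dhb zofg ztg qii fst swn xpd zjm kxqv miv
Hunk 5: at line 3 remove [ahplh,haxp] add [uwlgs,bgx] -> 17 lines: hwamt qgyxj ldbj uwlgs bgx nvysw bntk dhb zofg ztg qii fst swn xpd zjm kxqv miv
Hunk 6: at line 13 remove [xpd,zjm,kxqv] add [dvee,olmpv,chuo] -> 17 lines: hwamt qgyxj ldbj uwlgs bgx nvysw bntk dhb zofg ztg qii fst swn dvee olmpv chuo miv
Hunk 7: at line 8 remove [zofg] add [heg,egib] -> 18 lines: hwamt qgyxj ldbj uwlgs bgx nvysw bntk dhb heg egib ztg qii fst swn dvee olmpv chuo miv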